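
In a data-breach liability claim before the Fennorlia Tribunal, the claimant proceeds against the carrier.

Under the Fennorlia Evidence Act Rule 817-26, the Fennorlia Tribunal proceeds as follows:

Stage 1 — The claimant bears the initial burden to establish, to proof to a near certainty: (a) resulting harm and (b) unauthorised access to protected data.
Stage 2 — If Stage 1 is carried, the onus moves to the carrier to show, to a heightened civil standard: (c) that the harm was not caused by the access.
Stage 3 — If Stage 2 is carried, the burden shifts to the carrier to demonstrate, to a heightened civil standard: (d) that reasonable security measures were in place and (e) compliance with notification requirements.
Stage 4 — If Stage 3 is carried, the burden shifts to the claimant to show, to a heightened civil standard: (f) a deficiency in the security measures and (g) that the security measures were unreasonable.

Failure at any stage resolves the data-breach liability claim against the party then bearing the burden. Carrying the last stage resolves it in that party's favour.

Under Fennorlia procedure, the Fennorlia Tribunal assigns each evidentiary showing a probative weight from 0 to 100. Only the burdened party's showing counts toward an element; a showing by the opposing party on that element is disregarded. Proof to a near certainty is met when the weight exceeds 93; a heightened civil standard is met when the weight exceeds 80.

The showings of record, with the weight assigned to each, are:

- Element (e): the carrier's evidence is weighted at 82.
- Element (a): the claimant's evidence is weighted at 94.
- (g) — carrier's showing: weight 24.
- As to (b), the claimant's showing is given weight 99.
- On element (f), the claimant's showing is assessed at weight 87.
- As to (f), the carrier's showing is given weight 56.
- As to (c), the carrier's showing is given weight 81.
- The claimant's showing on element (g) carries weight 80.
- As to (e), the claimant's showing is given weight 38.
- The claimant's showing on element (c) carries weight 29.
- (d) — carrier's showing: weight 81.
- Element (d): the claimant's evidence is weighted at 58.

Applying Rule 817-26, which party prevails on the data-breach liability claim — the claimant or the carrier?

carrier

Stage 1 — burden on claimant; standard: proof to a near certainty (weight exceeds 93).
    (a): 94 > 93 [met]
    (b): 99 > 93 [met]
  The claimant carries Stage 1; the carrier now bears the burden.
Stage 2 — burden on carrier; standard: a heightened civil standard (weight exceeds 80).
    (c): 81 (claimant's 29 disregarded) > 80 [met]
  Stage 2 carried; the burden remains with the carrier.
Stage 3 — burden on carrier; standard: a heightened civil standard (weight exceeds 80).
    (d): 81 (claimant's 58 disregarded) > 80 [met]
    (e): 82 (claimant's 38 disregarded) > 80 [met]
  The carrier carries Stage 3; the claimant now bears the burden.
Stage 4 — burden on claimant; standard: a heightened civil standard (weight exceeds 80).
    (f): 87 (carrier's 56 disregarded) > 80 [met]
    (g): 80 (carrier's 24 disregarded) ≤ 80 [not met]
  The claimant does not carry Stage 4.
So the carrier prevails.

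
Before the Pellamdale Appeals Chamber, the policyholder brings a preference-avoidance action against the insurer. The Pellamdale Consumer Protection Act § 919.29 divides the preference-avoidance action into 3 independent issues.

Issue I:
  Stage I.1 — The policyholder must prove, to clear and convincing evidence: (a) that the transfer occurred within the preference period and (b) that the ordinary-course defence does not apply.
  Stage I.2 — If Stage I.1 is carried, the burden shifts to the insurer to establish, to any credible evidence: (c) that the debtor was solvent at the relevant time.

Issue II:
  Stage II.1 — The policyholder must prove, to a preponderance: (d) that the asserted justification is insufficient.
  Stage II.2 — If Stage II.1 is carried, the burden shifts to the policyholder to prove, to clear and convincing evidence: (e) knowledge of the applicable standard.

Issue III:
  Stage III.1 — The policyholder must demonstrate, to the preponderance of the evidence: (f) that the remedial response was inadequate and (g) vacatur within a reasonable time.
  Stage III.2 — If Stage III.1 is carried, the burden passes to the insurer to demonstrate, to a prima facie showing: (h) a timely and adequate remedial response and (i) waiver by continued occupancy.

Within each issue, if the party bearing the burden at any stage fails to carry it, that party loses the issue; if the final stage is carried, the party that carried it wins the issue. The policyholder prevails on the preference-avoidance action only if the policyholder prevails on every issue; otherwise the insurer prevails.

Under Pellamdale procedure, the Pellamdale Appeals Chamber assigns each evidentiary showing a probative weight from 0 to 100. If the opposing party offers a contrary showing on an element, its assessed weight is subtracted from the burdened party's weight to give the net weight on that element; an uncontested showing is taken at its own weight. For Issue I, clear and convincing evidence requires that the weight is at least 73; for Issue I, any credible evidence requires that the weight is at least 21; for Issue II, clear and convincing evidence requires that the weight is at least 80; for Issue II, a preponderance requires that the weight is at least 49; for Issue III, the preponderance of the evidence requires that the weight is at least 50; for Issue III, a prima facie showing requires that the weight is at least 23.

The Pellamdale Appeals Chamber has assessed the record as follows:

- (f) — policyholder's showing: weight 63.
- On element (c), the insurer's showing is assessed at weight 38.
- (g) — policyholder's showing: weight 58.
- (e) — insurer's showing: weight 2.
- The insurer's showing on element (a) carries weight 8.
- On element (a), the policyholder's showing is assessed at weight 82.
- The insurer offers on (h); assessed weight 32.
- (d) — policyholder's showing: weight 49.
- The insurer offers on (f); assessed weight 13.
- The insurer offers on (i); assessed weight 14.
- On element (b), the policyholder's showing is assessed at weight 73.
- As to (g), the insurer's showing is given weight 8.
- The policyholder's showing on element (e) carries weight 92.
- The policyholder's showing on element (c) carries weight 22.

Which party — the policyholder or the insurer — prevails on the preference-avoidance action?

policyholder

— Issue I —
Stage I.1 — burden on policyholder; standard: clear and convincing evidence (weight is at least 73).
    (a): 82 − 8 = 74 ≥ 73 [met]
    (b): 73 ≥ 73 [met]
  The policyholder carries Stage I.1; the insurer now bears the burden.
Stage I.2 — burden on insurer; standard: any credible evidence (weight is at least 21).
    (c): 38 − 22 = 16 < 21 [not met]
  Stage I.2 not carried; the insurer fails its burden.
The analysis ends at Stage I.2; the policyholder prevails on this issue.
— Issue II —
At Stage II.1 the policyholder must meet a preponderance (weight is at least 49): on (d) the weight is 49, ≥ 49, so (d) meets the standard.
  Stage II.1 is satisfied; the policyholder continues to bear the burden.
At Stage II.2 the policyholder must meet clear and convincing evidence (weight is at least 80): on (e) the weight is 92 less the opposing 2 gives net 90, which does reach 80, so (e) meets the standard.
  Stage II.2 carried; the final stage is satisfied.
All stages carried — the policyholder prevails on this issue.
— Issue III —
At Stage III.1 the policyholder must meet the preponderance of the evidence (weight is at least 50): on (f) the weight is 63 less the opposing 13 gives net 50, which does reach 50, so (f) meets the standard; on (g) the weight is 58 less the opposing 8 gives net 50, which does reach 50, so (g) meets the standard.
  All elements met. The burden passes to the insurer.
At Stage III.2 the insurer must meet a prima facie showing (weight is at least 23): on (h) the weight is 32, which does reach 23, so (h) meets the standard; on (i) the weight is 14, which does not reach 23, so (i) does not meet the standard.
  Not every element is met, so the insurer fails to carry Stage III.2.
So the policyholder prevails on this issue.
Per-issue: Issue I → policyholder; Issue II → policyholder; Issue III → policyholder. The policyholder must prevail on every issue; overall, the policyholder prevails.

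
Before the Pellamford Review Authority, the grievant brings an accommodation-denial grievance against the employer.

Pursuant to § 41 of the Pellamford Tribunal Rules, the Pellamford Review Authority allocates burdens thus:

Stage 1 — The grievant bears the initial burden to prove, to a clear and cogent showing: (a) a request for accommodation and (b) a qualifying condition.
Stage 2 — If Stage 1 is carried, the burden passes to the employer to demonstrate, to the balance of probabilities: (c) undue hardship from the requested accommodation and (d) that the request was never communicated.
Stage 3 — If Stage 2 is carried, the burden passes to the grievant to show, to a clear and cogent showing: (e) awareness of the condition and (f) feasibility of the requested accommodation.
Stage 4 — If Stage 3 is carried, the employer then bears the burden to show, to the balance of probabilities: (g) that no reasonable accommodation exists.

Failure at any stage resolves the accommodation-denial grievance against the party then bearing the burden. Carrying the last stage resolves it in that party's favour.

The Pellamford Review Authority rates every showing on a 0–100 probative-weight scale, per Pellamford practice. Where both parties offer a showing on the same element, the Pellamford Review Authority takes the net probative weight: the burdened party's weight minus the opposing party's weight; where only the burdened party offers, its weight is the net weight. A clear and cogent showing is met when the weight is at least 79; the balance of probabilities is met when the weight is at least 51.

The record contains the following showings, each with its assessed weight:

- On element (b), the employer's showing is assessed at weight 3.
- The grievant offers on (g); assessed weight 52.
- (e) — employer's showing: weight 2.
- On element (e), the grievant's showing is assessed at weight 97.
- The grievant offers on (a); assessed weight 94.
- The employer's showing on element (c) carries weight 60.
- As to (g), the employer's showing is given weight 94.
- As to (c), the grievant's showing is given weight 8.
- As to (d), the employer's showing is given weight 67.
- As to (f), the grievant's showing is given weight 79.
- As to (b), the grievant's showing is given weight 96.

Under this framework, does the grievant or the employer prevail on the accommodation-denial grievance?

Stage 1 (grievant, a clear and cogent showing, weight is at least 79): (a) 94 ≥ 79 — meets; (b) net 96−3=93 ≥ 79 — meets.
  All elements met. The burden passes to the employer.
Stage 2 (employer, the balance of probabilities, weight is at least 51): (c) net 60−8=52 ≥ 51 — meets; (d) 67 ≥ 51 — meets.
  Stage 2 is satisfied; the onus moves to the grievant.
Stage 3 (grievant, a clear and cogent showing, weight is at least 79): (e) net 97−2=95 ≥ 79 — meets; (f) 79 ≥ 79 — meets.
  All elements met. The burden passes to the employer.
Stage 4 (employer, the balance of probabilities, weight is at least 51): (g) net 94−52=42 < 51 — fails.
  The employer does not carry Stage 4.
The grievant prevails.

grievant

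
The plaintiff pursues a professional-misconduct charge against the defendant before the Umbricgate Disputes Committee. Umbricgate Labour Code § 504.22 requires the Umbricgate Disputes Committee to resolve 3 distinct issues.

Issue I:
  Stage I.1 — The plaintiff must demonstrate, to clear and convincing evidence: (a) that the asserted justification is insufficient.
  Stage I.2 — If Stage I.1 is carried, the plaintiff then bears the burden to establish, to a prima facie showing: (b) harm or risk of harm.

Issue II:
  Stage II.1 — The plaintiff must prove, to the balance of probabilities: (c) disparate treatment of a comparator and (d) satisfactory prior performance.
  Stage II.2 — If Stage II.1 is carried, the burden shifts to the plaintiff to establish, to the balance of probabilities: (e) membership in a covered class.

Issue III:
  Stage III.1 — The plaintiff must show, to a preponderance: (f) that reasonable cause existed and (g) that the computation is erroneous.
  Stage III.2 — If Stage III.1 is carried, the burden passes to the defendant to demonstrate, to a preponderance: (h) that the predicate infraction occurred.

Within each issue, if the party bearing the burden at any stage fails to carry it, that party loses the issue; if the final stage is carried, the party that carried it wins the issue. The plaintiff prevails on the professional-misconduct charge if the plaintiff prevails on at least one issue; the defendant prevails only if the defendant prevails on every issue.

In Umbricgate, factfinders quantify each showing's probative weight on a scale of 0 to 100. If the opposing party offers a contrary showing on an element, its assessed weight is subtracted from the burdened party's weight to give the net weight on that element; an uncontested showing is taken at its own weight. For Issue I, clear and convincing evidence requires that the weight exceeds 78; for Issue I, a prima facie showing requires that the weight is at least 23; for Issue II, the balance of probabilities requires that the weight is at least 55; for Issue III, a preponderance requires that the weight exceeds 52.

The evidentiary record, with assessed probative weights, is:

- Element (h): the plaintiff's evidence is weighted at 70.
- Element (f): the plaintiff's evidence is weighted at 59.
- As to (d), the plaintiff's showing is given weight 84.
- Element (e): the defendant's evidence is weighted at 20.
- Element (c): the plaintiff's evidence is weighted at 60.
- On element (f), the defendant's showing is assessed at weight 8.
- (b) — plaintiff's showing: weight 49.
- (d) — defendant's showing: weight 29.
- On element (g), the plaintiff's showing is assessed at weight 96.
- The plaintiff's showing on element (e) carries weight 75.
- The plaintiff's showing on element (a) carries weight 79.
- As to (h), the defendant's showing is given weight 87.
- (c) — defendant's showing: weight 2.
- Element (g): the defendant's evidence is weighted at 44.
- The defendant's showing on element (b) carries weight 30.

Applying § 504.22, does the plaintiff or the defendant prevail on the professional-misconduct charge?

— Issue I —
Stage I.1 — burden on plaintiff; standard: clear and convincing evidence (weight exceeds 78).
    (a): 79 > 78 [met]
  All elements met. The plaintiff retains the burden for Stage I.2.
Stage I.2 — burden on plaintiff; standard: a prima facie showing (weight is at least 23).
    (b): 49 − 30 = 19 < 23 [not met]
  The plaintiff does not carry Stage I.2.
The defendant prevails on this issue.
— Issue II —
At Stage II.1 the plaintiff must meet the balance of probabilities (weight is at least 55): on (c) the weight is 60 less the opposing 2 gives net 58, which does reach 55, so (c) meets the standard; on (d) the weight is 84 less the opposing 29 gives net 55, ≥ 55, so (d) meets the standard.
  Stage II.1 carried; the burden remains with the plaintiff.
At Stage II.2 the plaintiff must meet the balance of probabilities (weight is at least 55): on (e) the weight is 75 less the opposing 20 gives net 55, ≥ 55, so (e) meets the standard.
  The plaintiff carries the last stage.
All stages carried — the plaintiff prevails on this issue.
— Issue III —
Stage III.1 (plaintiff, a preponderance, weight exceeds 52): (f) net 59−8=51 ≤ 52 — fails; (g) net 96−44=52 ≤ 52 — fails.
  Not every element is met, so the plaintiff fails to carry Stage III.1.
The defendant prevails on this issue.
Per-issue: Issue I → defendant; Issue II → plaintiff; Issue III → defendant. The plaintiff must prevail on at least one issue; overall, the plaintiff prevails.

plaintiff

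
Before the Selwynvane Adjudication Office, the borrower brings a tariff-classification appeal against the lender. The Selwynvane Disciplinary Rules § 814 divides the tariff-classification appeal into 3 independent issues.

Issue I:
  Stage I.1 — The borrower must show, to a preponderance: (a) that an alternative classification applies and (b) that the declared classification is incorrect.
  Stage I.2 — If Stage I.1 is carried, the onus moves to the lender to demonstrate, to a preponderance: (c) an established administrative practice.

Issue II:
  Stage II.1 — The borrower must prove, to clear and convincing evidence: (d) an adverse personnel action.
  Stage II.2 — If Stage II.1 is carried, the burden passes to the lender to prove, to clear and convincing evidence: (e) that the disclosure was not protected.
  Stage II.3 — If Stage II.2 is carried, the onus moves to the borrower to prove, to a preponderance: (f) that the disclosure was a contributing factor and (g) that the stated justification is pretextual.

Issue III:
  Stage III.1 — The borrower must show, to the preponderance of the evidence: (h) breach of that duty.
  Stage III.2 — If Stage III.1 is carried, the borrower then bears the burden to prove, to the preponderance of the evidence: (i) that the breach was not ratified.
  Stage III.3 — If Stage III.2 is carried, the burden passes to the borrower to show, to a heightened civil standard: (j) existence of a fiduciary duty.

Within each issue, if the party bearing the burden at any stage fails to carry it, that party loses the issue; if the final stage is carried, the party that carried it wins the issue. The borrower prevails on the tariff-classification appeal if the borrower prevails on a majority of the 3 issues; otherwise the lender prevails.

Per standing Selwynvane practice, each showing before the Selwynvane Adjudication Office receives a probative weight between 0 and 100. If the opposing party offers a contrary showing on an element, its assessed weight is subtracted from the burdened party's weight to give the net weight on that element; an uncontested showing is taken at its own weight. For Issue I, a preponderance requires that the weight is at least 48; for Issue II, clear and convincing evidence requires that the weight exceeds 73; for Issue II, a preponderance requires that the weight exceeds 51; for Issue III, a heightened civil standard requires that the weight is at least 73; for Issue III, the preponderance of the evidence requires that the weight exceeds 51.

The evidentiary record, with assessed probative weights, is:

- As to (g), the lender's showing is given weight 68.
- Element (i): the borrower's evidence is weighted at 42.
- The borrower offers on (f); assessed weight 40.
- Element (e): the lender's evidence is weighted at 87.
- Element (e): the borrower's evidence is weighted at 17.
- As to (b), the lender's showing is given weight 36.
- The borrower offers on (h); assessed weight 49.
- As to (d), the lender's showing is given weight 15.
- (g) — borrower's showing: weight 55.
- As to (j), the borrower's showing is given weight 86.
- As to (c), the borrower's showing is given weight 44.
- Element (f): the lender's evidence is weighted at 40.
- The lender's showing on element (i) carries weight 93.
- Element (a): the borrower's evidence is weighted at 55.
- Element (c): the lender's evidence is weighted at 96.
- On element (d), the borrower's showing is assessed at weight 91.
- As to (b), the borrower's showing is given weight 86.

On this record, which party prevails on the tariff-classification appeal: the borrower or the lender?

— Issue I —
Stage I.1 (borrower, a preponderance, weight is at least 48): (a) 55 ≥ 48 — meets; (b) net 86−36=50 ≥ 48 — meets.
  Stage I.1 is satisfied; the onus moves to the lender.
Stage I.2 (lender, a preponderance, weight is at least 48): (c) net 96−44=52 ≥ 48 — meets.
  Stage I.2 carried; the final stage is satisfied.
All stages carried — the lender prevails on this issue.
— Issue II —
At Stage II.1 the borrower must meet clear and convincing evidence (weight exceeds 73): on (d) the weight is 91 less the opposing 15 gives net 76, which does exceed 73, so (d) meets the standard.
  The borrower carries Stage II.1; the lender now bears the burden.
At Stage II.2 the lender must meet clear and convincing evidence (weight exceeds 73): on (e) the weight is 87 less the opposing 17 gives net 70, which does not exceed 73, so (e) does not meet the standard.
  Not every element is met, so the lender fails to carry Stage II.2.
So the borrower prevails on this issue.
— Issue III —
Stage III.1 (borrower, the preponderance of the evidence, weight exceeds 51): (h) 49 ≤ 51 — fails.
  Stage III.1 not carried; the borrower fails its burden.
The analysis ends at Stage III.1; the lender prevails on this issue.
Per-issue: Issue I → lender; Issue II → borrower; Issue III → lender. The borrower must prevail on a majority of issues; overall, the lender prevails.

lender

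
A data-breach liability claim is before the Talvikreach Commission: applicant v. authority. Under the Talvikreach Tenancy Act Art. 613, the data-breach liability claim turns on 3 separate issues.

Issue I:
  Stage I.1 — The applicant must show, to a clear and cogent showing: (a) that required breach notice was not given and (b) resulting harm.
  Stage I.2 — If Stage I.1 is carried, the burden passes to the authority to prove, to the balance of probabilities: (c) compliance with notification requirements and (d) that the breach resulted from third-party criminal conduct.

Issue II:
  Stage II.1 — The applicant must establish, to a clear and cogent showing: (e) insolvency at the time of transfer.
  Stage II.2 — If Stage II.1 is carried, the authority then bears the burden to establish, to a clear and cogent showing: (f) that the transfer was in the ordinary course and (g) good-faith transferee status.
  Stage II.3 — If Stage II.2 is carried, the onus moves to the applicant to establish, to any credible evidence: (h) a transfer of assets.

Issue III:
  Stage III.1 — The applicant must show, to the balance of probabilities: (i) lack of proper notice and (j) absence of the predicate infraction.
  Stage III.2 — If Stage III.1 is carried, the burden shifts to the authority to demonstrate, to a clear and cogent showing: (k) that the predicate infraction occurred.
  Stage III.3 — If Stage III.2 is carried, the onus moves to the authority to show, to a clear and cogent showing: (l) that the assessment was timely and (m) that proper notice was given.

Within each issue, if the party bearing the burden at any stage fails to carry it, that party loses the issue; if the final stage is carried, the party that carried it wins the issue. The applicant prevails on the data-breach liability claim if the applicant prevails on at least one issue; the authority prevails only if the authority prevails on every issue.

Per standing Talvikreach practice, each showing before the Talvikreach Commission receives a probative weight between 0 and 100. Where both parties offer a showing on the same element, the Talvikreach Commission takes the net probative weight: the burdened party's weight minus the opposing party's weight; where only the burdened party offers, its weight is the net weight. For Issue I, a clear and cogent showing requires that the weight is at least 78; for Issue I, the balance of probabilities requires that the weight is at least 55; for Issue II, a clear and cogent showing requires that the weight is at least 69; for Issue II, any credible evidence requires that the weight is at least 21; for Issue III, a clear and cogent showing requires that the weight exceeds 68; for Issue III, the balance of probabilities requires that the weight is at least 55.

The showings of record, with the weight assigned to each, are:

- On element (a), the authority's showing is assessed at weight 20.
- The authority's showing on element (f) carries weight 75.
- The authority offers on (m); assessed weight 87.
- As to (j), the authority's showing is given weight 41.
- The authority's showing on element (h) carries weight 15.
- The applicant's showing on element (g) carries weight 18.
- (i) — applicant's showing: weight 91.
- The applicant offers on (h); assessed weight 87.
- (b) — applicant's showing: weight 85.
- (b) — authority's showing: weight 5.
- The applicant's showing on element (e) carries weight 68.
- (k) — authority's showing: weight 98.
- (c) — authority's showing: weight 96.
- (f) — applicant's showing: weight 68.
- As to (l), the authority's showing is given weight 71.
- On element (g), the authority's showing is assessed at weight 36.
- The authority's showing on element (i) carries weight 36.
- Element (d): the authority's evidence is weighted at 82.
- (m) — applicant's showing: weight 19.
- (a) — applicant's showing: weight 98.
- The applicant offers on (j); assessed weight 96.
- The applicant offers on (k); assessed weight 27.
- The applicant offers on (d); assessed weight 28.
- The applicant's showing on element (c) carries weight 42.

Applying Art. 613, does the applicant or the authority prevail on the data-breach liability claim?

applicant

— Issue I —
At Stage I.1 the applicant must meet a clear and cogent showing (weight is at least 78): on (a) the weight is 98 less the opposing 20 gives net 78, which does reach 78, so (a) meets the standard; on (b) the weight is 85 less the opposing 5 gives net 80, which does reach 78, so (b) meets the standard.
  Stage I.1 carried; the burden shifts to the authority.
At Stage I.2 the authority must meet the balance of probabilities (weight is at least 55): on (c) the weight is 96 less the opposing 42 gives net 54, < 55, so (c) does not meet the standard; on (d) the weight is 82 less the opposing 28 gives net 54, < 55, so (d) does not meet the standard.
  Not every element is met, so the authority fails to carry Stage I.2.
The analysis ends at Stage I.2; the applicant prevails on this issue.
— Issue II —
At Stage II.1 the applicant must meet a clear and cogent showing (weight is at least 69): on (e) the weight is 68, < 69, so (e) does not meet the standard.
  The applicant does not carry Stage II.1.
The analysis ends at Stage II.1; the authority prevails on this issue.
— Issue III —
Stage III.1 — burden on applicant; standard: the balance of probabilities (weight is at least 55).
    (i): 91 − 36 = 55 ≥ 55 [met]
    (j): 96 − 41 = 55 ≥ 55 [met]
  Stage III.1 is satisfied; the onus moves to the authority.
Stage III.2 — burden on authority; standard: a clear and cogent showing (weight exceeds 68).
    (k): 98 − 27 = 71 > 68 [met]
  Stage III.2 is satisfied; the authority continues to bear the burden.
Stage III.3 — burden on authority; standard: a clear and cogent showing (weight exceeds 68).
    (l): 71 > 68 [met]
    (m): 87 − 19 = 68 ≤ 68 [not met]
  Not every element is met, so the authority fails to carry Stage III.3.
So the applicant prevails on this issue.
Per-issue: Issue I → applicant; Issue II → authority; Issue III → applicant. The applicant must prevail on at least one issue; overall, the applicant prevails.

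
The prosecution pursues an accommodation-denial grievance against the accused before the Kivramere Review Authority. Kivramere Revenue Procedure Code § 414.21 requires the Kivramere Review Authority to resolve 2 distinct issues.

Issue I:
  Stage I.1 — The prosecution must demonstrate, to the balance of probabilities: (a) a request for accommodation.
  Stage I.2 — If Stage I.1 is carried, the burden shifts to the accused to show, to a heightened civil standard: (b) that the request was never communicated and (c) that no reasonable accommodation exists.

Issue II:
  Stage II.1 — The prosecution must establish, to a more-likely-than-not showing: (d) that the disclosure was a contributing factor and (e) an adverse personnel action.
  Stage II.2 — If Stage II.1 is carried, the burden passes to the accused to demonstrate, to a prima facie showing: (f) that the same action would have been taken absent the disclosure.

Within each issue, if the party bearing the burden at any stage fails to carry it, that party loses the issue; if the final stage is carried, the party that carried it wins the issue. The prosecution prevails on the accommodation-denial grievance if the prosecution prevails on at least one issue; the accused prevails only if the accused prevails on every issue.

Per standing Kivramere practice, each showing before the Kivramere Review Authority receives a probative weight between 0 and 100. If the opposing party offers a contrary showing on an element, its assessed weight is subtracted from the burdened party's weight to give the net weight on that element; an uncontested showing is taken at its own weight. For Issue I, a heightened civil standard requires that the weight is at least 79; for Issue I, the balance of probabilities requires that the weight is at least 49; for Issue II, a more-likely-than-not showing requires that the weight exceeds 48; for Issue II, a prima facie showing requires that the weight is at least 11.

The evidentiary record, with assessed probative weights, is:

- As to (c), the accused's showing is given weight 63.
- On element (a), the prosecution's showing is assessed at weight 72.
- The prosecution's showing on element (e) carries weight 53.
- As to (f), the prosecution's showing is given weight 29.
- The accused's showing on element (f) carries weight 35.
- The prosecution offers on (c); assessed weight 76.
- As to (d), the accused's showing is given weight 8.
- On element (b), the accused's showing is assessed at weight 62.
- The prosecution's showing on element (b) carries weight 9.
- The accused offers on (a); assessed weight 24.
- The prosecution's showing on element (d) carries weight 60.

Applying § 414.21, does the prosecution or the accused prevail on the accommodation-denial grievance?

prosecution

— Issue I —
At Stage I.1 the prosecution must meet the balance of probabilities (weight is at least 49): on (a) the weight is 72 less the opposing 24 gives net 48, < 49, so (a) does not meet the standard.
  Stage I.1 not carried; the prosecution fails its burden.
The analysis ends at Stage I.1; the accused prevails on this issue.
— Issue II —
Stage II.1 — burden on prosecution; standard: a more-likely-than-not showing (weight exceeds 48).
    (d): 60 − 8 = 52 > 48 [met]
    (e): 53 > 48 [met]
  All elements met. The burden passes to the accused.
Stage II.2 — burden on accused; standard: a prima facie showing (weight is at least 11).
    (f): 35 − 29 = 6 < 11 [not met]
  Stage II.2 not carried; the accused fails its burden.
The analysis ends at Stage II.2; the prosecution prevails on this issue.
Per-issue: Issue I → accused; Issue II → prosecution. The prosecution must prevail on at least one issue; overall, the prosecution prevails.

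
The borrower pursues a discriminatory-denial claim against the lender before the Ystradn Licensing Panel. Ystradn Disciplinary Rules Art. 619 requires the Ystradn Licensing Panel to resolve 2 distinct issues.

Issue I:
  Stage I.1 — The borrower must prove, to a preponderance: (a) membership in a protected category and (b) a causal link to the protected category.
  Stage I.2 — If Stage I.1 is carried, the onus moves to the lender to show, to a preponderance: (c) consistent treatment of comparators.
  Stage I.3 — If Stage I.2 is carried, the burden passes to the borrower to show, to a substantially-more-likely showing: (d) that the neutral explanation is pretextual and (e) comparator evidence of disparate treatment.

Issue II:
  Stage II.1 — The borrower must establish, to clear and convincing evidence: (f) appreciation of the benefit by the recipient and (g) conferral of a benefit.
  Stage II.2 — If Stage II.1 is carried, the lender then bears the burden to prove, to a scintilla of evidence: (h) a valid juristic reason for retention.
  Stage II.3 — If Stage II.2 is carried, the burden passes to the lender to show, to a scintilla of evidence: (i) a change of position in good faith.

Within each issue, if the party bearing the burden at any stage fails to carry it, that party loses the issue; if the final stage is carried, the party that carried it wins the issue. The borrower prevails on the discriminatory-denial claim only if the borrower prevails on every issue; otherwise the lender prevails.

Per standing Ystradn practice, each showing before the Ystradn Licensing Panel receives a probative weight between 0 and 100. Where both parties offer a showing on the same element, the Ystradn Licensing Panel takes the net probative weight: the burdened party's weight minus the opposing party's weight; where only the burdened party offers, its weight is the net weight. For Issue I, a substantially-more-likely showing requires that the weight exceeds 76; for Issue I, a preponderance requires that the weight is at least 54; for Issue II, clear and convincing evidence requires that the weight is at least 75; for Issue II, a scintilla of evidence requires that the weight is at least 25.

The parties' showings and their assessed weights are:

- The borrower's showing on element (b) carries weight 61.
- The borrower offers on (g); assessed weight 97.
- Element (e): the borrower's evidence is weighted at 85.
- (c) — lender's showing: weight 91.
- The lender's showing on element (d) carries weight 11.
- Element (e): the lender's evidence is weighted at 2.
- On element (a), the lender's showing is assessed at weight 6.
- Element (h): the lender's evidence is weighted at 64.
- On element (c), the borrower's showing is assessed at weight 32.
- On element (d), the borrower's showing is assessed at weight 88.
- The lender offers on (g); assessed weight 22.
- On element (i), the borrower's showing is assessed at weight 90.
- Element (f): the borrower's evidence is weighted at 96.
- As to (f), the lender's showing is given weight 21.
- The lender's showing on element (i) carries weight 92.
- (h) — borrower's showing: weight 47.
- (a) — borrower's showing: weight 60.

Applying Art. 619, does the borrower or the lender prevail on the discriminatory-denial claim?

— Issue I —
Stage I.1 — burden on borrower; standard: a preponderance (weight is at least 54).
    (a): 60 − 6 = 54 ≥ 54 [met]
    (b): 61 ≥ 54 [met]
  All elements met. The burden passes to the lender.
Stage I.2 — burden on lender; standard: a preponderance (weight is at least 54).
    (c): 91 − 32 = 59 ≥ 54 [met]
  All elements met. The burden passes to the borrower.
Stage I.3 — burden on borrower; standard: a substantially-more-likely showing (weight exceeds 76).
    (d): 88 − 11 = 77 > 76 [met]
    (e): 85 − 2 = 83 > 76 [met]
  All elements met at the final stage.
Every stage carried; the borrower prevails on this issue.
— Issue II —
At Stage II.1 the borrower must meet clear and convincing evidence (weight is at least 75): on (f) the weight is 96 less the opposing 21 gives net 75, which does reach 75, so (f) meets the standard; on (g) the weight is 97 less the opposing 22 gives net 75, which does reach 75, so (g) meets the standard.
  The borrower carries Stage II.1; the lender now bears the burden.
At Stage II.2 the lender must meet a scintilla of evidence (weight is at least 25): on (h) the weight is 64 less the opposing 47 gives net 17, < 25, so (h) does not meet the standard.
  The lender does not carry Stage II.2.
The analysis ends at Stage II.2; the borrower prevails on this issue.
Per-issue: Issue I → borrower; Issue II → borrower. The borrower must prevail on every issue; overall, the borrower prevails.

borrower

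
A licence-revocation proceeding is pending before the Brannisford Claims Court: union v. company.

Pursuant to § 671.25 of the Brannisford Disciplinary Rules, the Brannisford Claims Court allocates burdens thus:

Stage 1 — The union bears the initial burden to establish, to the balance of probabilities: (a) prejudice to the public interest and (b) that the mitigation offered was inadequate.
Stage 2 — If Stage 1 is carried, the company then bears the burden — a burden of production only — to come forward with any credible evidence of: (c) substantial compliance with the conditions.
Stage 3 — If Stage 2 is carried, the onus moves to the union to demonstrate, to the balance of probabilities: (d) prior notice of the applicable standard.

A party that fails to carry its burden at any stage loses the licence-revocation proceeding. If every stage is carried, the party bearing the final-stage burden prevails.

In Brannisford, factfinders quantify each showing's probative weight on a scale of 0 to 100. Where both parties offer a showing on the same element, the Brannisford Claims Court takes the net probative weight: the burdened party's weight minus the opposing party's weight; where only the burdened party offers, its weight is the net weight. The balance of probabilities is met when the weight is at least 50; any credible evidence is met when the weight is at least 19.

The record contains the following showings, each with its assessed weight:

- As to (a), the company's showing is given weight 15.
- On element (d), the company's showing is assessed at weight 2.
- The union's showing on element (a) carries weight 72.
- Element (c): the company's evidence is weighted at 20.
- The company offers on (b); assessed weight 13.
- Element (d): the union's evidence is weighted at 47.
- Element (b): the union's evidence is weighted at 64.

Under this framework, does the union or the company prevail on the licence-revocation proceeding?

company

Stage 1 — burden on union; standard: the balance of probabilities (weight is at least 50).
    (a): 72 − 15 = 57 ≥ 50 [met]
    (b): 64 − 13 = 51 ≥ 50 [met]
  The union carries Stage 1; the company now bears the burden.
Stage 2 — burden on company; standard: any credible evidence (weight is at least 19).
    (c): 20 ≥ 19 [met]
  Stage 2 carried; the burden shifts to the union.
Stage 3 — burden on union; standard: the balance of probabilities (weight is at least 50).
    (d): 47 − 2 = 45 < 50 [not met]
  The union does not carry Stage 3.
The company prevails.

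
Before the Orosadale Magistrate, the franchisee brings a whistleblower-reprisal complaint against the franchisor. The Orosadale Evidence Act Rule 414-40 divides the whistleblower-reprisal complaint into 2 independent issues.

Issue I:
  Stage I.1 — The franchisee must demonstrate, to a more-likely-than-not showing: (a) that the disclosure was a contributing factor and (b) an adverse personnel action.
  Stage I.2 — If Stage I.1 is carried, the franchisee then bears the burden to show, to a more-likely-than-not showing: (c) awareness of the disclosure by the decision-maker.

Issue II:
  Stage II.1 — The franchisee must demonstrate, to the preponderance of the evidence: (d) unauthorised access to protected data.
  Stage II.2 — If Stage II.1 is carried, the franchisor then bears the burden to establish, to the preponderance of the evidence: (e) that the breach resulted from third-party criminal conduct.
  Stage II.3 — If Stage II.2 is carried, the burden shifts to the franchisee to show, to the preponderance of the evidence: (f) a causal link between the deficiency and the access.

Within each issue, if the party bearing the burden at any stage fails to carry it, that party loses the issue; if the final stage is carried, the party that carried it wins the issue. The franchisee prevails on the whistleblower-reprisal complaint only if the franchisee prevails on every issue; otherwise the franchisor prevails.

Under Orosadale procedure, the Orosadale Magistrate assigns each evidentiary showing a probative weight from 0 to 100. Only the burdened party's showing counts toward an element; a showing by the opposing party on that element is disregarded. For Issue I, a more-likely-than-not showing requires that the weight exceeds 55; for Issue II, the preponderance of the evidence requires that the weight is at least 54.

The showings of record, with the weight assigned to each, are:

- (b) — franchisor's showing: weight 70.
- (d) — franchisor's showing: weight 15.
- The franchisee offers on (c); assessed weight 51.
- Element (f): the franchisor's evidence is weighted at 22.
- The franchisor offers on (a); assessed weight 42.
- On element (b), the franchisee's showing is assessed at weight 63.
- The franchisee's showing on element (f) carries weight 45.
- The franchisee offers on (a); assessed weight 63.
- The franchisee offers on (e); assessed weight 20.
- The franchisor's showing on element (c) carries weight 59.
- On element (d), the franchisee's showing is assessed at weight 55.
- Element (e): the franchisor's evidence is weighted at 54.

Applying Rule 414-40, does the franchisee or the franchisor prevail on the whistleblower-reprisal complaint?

— Issue I —
At Stage I.1 the franchisee must meet a more-likely-than-not showing (weight exceeds 55): on (a) the weight is 63 (the franchisor's 42 is given no effect), > 55, so (a) meets the standard; on (b) the weight is 63 (the franchisor's 70 is given no effect), which does exceed 55, so (b) meets the standard.
  Stage I.1 is satisfied; the franchisee continues to bear the burden.
At Stage I.2 the franchisee must meet a more-likely-than-not showing (weight exceeds 55): on (c) the weight is 51 (the franchisor's 59 is given no effect), which does not exceed 55, so (c) does not meet the standard.
  Not every element is met, so the franchisee fails to carry Stage I.2.
So the franchisor prevails on this issue.
— Issue II —
Stage II.1 (franchisee, the preponderance of the evidence, weight is at least 54): (d) 55 (franchisor's 15 disregarded) ≥ 54 — meets.
  Stage II.1 is satisfied; the onus moves to the franchisor.
Stage II.2 (franchisor, the preponderance of the evidence, weight is at least 54): (e) 54 (franchisee's 20 disregarded) ≥ 54 — meets.
  Stage II.2 carried; the burden shifts to the franchisee.
Stage II.3 (franchisee, the preponderance of the evidence, weight is at least 54): (f) 45 (franchisor's 22 disregarded) < 54 — fails.
  Not every element is met, so the franchisee fails to carry Stage II.3.
The franchisor prevails on this issue.
Per-issue: Issue I → franchisor; Issue II → franchisor. The franchisee must prevail on every issue; overall, the franchisor prevails.

franchisor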